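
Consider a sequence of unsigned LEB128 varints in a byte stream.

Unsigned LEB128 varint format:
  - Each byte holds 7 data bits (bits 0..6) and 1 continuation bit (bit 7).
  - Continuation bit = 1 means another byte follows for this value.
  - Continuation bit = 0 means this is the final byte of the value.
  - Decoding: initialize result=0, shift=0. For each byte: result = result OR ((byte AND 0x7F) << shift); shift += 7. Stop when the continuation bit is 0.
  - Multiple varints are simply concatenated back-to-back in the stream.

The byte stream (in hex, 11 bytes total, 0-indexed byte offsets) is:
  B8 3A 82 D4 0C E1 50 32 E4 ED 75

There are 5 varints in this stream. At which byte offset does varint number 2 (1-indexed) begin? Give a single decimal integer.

  byte[0]=0xB8 cont=1 payload=0x38=56: acc |= 56<<0 -> acc=56 shift=7
  byte[1]=0x3A cont=0 payload=0x3A=58: acc |= 58<<7 -> acc=7480 shift=14 [end]
Varint 1: bytes[0:2] = B8 3A -> value 7480 (2 byte(s))
  byte[2]=0x82 cont=1 payload=0x02=2: acc |= 2<<0 -> acc=2 shift=7
  byte[3]=0xD4 cont=1 payload=0x54=84: acc |= 84<<7 -> acc=10754 shift=14
  byte[4]=0x0C cont=0 payload=0x0C=12: acc |= 12<<14 -> acc=207362 shift=21 [end]
Varint 2: bytes[2:5] = 82 D4 0C -> value 207362 (3 byte(s))
  byte[5]=0xE1 cont=1 payload=0x61=97: acc |= 97<<0 -> acc=97 shift=7
  byte[6]=0x50 cont=0 payload=0x50=80: acc |= 80<<7 -> acc=10337 shift=14 [end]
Varint 3: bytes[5:7] = E1 50 -> value 10337 (2 byte(s))
  byte[7]=0x32 cont=0 payload=0x32=50: acc |= 50<<0 -> acc=50 shift=7 [end]
Varint 4: bytes[7:8] = 32 -> value 50 (1 byte(s))
  byte[8]=0xE4 cont=1 payload=0x64=100: acc |= 100<<0 -> acc=100 shift=7
  byte[9]=0xED cont=1 payload=0x6D=109: acc |= 109<<7 -> acc=14052 shift=14
  byte[10]=0x75 cont=0 payload=0x75=117: acc |= 117<<14 -> acc=1930980 shift=21 [end]
Varint 5: bytes[8:11] = E4 ED 75 -> value 1930980 (3 byte(s))

Answer: 2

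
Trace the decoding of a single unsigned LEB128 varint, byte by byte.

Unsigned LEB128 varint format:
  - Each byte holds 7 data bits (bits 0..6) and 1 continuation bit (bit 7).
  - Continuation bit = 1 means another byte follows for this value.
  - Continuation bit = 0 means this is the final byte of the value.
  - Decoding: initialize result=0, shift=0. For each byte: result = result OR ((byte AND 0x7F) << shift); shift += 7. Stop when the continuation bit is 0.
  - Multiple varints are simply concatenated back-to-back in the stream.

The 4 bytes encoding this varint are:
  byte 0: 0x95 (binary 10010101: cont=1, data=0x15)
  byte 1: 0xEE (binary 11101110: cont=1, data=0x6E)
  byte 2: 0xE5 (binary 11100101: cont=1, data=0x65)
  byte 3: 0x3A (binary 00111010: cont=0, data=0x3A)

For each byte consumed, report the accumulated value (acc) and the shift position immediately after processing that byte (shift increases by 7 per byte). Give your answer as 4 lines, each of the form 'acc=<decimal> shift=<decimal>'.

Answer: acc=21 shift=7
acc=14101 shift=14
acc=1668885 shift=21
acc=123303701 shift=28

Derivation:
byte 0=0x95: payload=0x15=21, contrib = 21<<0 = 21; acc -> 21, shift -> 7
byte 1=0xEE: payload=0x6E=110, contrib = 110<<7 = 14080; acc -> 14101, shift -> 14
byte 2=0xE5: payload=0x65=101, contrib = 101<<14 = 1654784; acc -> 1668885, shift -> 21
byte 3=0x3A: payload=0x3A=58, contrib = 58<<21 = 121634816; acc -> 123303701, shift -> 28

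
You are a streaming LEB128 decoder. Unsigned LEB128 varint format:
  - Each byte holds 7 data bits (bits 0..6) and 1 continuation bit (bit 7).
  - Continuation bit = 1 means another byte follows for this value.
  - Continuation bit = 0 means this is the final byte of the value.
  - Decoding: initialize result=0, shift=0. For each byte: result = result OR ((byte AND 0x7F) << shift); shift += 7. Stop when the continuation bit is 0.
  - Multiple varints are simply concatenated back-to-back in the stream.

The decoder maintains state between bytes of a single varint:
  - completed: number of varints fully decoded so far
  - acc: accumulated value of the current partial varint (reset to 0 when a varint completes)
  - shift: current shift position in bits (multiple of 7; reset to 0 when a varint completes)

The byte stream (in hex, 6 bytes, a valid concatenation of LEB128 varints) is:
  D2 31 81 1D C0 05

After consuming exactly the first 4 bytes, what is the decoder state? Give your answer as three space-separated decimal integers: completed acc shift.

byte[0]=0xD2 cont=1 payload=0x52: acc |= 82<<0 -> completed=0 acc=82 shift=7
byte[1]=0x31 cont=0 payload=0x31: varint #1 complete (value=6354); reset -> completed=1 acc=0 shift=0
byte[2]=0x81 cont=1 payload=0x01: acc |= 1<<0 -> completed=1 acc=1 shift=7
byte[3]=0x1D cont=0 payload=0x1D: varint #2 complete (value=3713); reset -> completed=2 acc=0 shift=0

Answer: 2 0 0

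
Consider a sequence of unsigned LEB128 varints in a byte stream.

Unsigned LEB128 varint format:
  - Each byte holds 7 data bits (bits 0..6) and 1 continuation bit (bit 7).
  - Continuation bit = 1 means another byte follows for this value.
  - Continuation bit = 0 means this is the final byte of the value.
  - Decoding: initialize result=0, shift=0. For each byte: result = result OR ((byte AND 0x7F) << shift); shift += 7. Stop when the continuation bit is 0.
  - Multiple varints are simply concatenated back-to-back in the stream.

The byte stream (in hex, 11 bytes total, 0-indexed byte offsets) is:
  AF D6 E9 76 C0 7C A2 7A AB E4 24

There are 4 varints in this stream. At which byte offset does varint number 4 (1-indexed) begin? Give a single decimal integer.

  byte[0]=0xAF cont=1 payload=0x2F=47: acc |= 47<<0 -> acc=47 shift=7
  byte[1]=0xD6 cont=1 payload=0x56=86: acc |= 86<<7 -> acc=11055 shift=14
  byte[2]=0xE9 cont=1 payload=0x69=105: acc |= 105<<14 -> acc=1731375 shift=21
  byte[3]=0x76 cont=0 payload=0x76=118: acc |= 118<<21 -> acc=249195311 shift=28 [end]
Varint 1: bytes[0:4] = AF D6 E9 76 -> value 249195311 (4 byte(s))
  byte[4]=0xC0 cont=1 payload=0x40=64: acc |= 64<<0 -> acc=64 shift=7
  byte[5]=0x7C cont=0 payload=0x7C=124: acc |= 124<<7 -> acc=15936 shift=14 [end]
Varint 2: bytes[4:6] = C0 7C -> value 15936 (2 byte(s))
  byte[6]=0xA2 cont=1 payload=0x22=34: acc |= 34<<0 -> acc=34 shift=7
  byte[7]=0x7A cont=0 payload=0x7A=122: acc |= 122<<7 -> acc=15650 shift=14 [end]
Varint 3: bytes[6:8] = A2 7A -> value 15650 (2 byte(s))
  byte[8]=0xAB cont=1 payload=0x2B=43: acc |= 43<<0 -> acc=43 shift=7
  byte[9]=0xE4 cont=1 payload=0x64=100: acc |= 100<<7 -> acc=12843 shift=14
  byte[10]=0x24 cont=0 payload=0x24=36: acc |= 36<<14 -> acc=602667 shift=21 [end]
Varint 4: bytes[8:11] = AB E4 24 -> value 602667 (3 byte(s))

Answer: 8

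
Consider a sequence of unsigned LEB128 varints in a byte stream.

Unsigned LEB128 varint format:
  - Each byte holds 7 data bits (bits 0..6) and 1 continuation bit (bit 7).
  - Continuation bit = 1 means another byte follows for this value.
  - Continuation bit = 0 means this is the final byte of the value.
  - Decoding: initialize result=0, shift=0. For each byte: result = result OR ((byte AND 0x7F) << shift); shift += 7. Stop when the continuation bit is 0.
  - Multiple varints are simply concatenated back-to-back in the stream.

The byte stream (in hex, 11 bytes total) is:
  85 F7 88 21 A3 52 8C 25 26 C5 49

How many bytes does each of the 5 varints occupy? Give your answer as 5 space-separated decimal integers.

  byte[0]=0x85 cont=1 payload=0x05=5: acc |= 5<<0 -> acc=5 shift=7
  byte[1]=0xF7 cont=1 payload=0x77=119: acc |= 119<<7 -> acc=15237 shift=14
  byte[2]=0x88 cont=1 payload=0x08=8: acc |= 8<<14 -> acc=146309 shift=21
  byte[3]=0x21 cont=0 payload=0x21=33: acc |= 33<<21 -> acc=69352325 shift=28 [end]
Varint 1: bytes[0:4] = 85 F7 88 21 -> value 69352325 (4 byte(s))
  byte[4]=0xA3 cont=1 payload=0x23=35: acc |= 35<<0 -> acc=35 shift=7
  byte[5]=0x52 cont=0 payload=0x52=82: acc |= 82<<7 -> acc=10531 shift=14 [end]
Varint 2: bytes[4:6] = A3 52 -> value 10531 (2 byte(s))
  byte[6]=0x8C cont=1 payload=0x0C=12: acc |= 12<<0 -> acc=12 shift=7
  byte[7]=0x25 cont=0 payload=0x25=37: acc |= 37<<7 -> acc=4748 shift=14 [end]
Varint 3: bytes[6:8] = 8C 25 -> value 4748 (2 byte(s))
  byte[8]=0x26 cont=0 payload=0x26=38: acc |= 38<<0 -> acc=38 shift=7 [end]
Varint 4: bytes[8:9] = 26 -> value 38 (1 byte(s))
  byte[9]=0xC5 cont=1 payload=0x45=69: acc |= 69<<0 -> acc=69 shift=7
  byte[10]=0x49 cont=0 payload=0x49=73: acc |= 73<<7 -> acc=9413 shift=14 [end]
Varint 5: bytes[9:11] = C5 49 -> value 9413 (2 byte(s))

Answer: 4 2 2 1 2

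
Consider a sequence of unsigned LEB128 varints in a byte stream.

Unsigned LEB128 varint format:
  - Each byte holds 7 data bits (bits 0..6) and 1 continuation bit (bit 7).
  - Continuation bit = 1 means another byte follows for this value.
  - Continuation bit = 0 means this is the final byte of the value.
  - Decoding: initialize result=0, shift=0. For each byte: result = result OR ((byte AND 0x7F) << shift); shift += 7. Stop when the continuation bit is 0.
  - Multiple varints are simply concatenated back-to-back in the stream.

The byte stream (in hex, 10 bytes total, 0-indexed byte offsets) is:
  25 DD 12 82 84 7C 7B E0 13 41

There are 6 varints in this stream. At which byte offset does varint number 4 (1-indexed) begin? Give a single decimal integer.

  byte[0]=0x25 cont=0 payload=0x25=37: acc |= 37<<0 -> acc=37 shift=7 [end]
Varint 1: bytes[0:1] = 25 -> value 37 (1 byte(s))
  byte[1]=0xDD cont=1 payload=0x5D=93: acc |= 93<<0 -> acc=93 shift=7
  byte[2]=0x12 cont=0 payload=0x12=18: acc |= 18<<7 -> acc=2397 shift=14 [end]
Varint 2: bytes[1:3] = DD 12 -> value 2397 (2 byte(s))
  byte[3]=0x82 cont=1 payload=0x02=2: acc |= 2<<0 -> acc=2 shift=7
  byte[4]=0x84 cont=1 payload=0x04=4: acc |= 4<<7 -> acc=514 shift=14
  byte[5]=0x7C cont=0 payload=0x7C=124: acc |= 124<<14 -> acc=2032130 shift=21 [end]
Varint 3: bytes[3:6] = 82 84 7C -> value 2032130 (3 byte(s))
  byte[6]=0x7B cont=0 payload=0x7B=123: acc |= 123<<0 -> acc=123 shift=7 [end]
Varint 4: bytes[6:7] = 7B -> value 123 (1 byte(s))
  byte[7]=0xE0 cont=1 payload=0x60=96: acc |= 96<<0 -> acc=96 shift=7
  byte[8]=0x13 cont=0 payload=0x13=19: acc |= 19<<7 -> acc=2528 shift=14 [end]
Varint 5: bytes[7:9] = E0 13 -> value 2528 (2 byte(s))
  byte[9]=0x41 cont=0 payload=0x41=65: acc |= 65<<0 -> acc=65 shift=7 [end]
Varint 6: bytes[9:10] = 41 -> value 65 (1 byte(s))

Answer: 6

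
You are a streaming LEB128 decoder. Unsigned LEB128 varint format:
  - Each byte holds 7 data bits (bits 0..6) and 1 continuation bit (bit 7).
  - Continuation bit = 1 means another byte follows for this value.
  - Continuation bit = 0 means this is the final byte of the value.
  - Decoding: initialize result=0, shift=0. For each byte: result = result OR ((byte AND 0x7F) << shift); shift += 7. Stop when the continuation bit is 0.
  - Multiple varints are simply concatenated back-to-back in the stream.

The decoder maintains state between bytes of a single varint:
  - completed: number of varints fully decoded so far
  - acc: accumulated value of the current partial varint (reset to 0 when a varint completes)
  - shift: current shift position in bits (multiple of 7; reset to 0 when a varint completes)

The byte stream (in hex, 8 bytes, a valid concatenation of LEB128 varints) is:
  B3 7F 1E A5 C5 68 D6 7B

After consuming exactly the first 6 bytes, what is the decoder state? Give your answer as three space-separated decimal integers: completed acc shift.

byte[0]=0xB3 cont=1 payload=0x33: acc |= 51<<0 -> completed=0 acc=51 shift=7
byte[1]=0x7F cont=0 payload=0x7F: varint #1 complete (value=16307); reset -> completed=1 acc=0 shift=0
byte[2]=0x1E cont=0 payload=0x1E: varint #2 complete (value=30); reset -> completed=2 acc=0 shift=0
byte[3]=0xA5 cont=1 payload=0x25: acc |= 37<<0 -> completed=2 acc=37 shift=7
byte[4]=0xC5 cont=1 payload=0x45: acc |= 69<<7 -> completed=2 acc=8869 shift=14
byte[5]=0x68 cont=0 payload=0x68: varint #3 complete (value=1712805); reset -> completed=3 acc=0 shift=0

Answer: 3 0 0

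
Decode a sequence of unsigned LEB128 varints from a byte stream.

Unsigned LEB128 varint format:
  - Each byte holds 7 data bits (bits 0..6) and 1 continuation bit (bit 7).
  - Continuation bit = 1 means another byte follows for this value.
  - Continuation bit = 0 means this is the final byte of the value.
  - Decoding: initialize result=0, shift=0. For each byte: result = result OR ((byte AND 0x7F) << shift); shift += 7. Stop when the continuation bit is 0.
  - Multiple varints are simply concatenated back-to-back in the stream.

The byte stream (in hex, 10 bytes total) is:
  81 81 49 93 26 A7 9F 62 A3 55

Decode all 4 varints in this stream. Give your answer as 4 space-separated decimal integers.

Answer: 1196161 4883 1609639 10915

Derivation:
  byte[0]=0x81 cont=1 payload=0x01=1: acc |= 1<<0 -> acc=1 shift=7
  byte[1]=0x81 cont=1 payload=0x01=1: acc |= 1<<7 -> acc=129 shift=14
  byte[2]=0x49 cont=0 payload=0x49=73: acc |= 73<<14 -> acc=1196161 shift=21 [end]
Varint 1: bytes[0:3] = 81 81 49 -> value 1196161 (3 byte(s))
  byte[3]=0x93 cont=1 payload=0x13=19: acc |= 19<<0 -> acc=19 shift=7
  byte[4]=0x26 cont=0 payload=0x26=38: acc |= 38<<7 -> acc=4883 shift=14 [end]
Varint 2: bytes[3:5] = 93 26 -> value 4883 (2 byte(s))
  byte[5]=0xA7 cont=1 payload=0x27=39: acc |= 39<<0 -> acc=39 shift=7
  byte[6]=0x9F cont=1 payload=0x1F=31: acc |= 31<<7 -> acc=4007 shift=14
  byte[7]=0x62 cont=0 payload=0x62=98: acc |= 98<<14 -> acc=1609639 shift=21 [end]
Varint 3: bytes[5:8] = A7 9F 62 -> value 1609639 (3 byte(s))
  byte[8]=0xA3 cont=1 payload=0x23=35: acc |= 35<<0 -> acc=35 shift=7
  byte[9]=0x55 cont=0 payload=0x55=85: acc |= 85<<7 -> acc=10915 shift=14 [end]
Varint 4: bytes[8:10] = A3 55 -> value 10915 (2 byte(s))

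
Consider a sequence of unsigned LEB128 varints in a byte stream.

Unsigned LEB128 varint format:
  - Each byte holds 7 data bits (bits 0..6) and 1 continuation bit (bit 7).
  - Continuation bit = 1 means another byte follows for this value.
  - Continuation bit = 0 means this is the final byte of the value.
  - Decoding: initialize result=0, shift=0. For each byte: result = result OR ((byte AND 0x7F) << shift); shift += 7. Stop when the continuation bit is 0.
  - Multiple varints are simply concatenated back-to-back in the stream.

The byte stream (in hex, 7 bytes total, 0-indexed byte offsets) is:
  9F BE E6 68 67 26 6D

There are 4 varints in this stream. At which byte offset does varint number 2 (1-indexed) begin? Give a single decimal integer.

Answer: 4

Derivation:
  byte[0]=0x9F cont=1 payload=0x1F=31: acc |= 31<<0 -> acc=31 shift=7
  byte[1]=0xBE cont=1 payload=0x3E=62: acc |= 62<<7 -> acc=7967 shift=14
  byte[2]=0xE6 cont=1 payload=0x66=102: acc |= 102<<14 -> acc=1679135 shift=21
  byte[3]=0x68 cont=0 payload=0x68=104: acc |= 104<<21 -> acc=219782943 shift=28 [end]
Varint 1: bytes[0:4] = 9F BE E6 68 -> value 219782943 (4 byte(s))
  byte[4]=0x67 cont=0 payload=0x67=103: acc |= 103<<0 -> acc=103 shift=7 [end]
Varint 2: bytes[4:5] = 67 -> value 103 (1 byte(s))
  byte[5]=0x26 cont=0 payload=0x26=38: acc |= 38<<0 -> acc=38 shift=7 [end]
Varint 3: bytes[5:6] = 26 -> value 38 (1 byte(s))
  byte[6]=0x6D cont=0 payload=0x6D=109: acc |= 109<<0 -> acc=109 shift=7 [end]
Varint 4: bytes[6:7] = 6D -> value 109 (1 byte(s))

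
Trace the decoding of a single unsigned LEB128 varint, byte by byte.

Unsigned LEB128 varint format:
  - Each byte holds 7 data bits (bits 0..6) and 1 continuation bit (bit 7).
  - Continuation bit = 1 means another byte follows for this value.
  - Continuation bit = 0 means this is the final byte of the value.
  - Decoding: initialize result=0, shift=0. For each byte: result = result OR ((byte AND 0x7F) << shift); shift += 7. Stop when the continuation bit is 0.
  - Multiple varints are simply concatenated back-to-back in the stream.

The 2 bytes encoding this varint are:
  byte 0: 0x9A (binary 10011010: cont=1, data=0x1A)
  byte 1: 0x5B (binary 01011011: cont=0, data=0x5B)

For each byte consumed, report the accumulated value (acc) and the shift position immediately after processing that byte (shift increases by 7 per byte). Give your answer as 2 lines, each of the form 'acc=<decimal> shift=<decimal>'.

Answer: acc=26 shift=7
acc=11674 shift=14

Derivation:
byte 0=0x9A: payload=0x1A=26, contrib = 26<<0 = 26; acc -> 26, shift -> 7
byte 1=0x5B: payload=0x5B=91, contrib = 91<<7 = 11648; acc -> 11674, shift -> 14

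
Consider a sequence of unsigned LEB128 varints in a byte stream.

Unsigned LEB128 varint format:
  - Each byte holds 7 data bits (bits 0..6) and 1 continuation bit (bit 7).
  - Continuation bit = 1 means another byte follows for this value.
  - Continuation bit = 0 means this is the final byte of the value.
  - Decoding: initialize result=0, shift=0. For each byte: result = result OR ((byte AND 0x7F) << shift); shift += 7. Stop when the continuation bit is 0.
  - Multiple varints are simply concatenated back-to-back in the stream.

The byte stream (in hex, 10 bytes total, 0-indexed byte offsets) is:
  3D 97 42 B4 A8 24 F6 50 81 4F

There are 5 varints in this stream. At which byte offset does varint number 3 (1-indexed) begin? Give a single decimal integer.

  byte[0]=0x3D cont=0 payload=0x3D=61: acc |= 61<<0 -> acc=61 shift=7 [end]
Varint 1: bytes[0:1] = 3D -> value 61 (1 byte(s))
  byte[1]=0x97 cont=1 payload=0x17=23: acc |= 23<<0 -> acc=23 shift=7
  byte[2]=0x42 cont=0 payload=0x42=66: acc |= 66<<7 -> acc=8471 shift=14 [end]
Varint 2: bytes[1:3] = 97 42 -> value 8471 (2 byte(s))
  byte[3]=0xB4 cont=1 payload=0x34=52: acc |= 52<<0 -> acc=52 shift=7
  byte[4]=0xA8 cont=1 payload=0x28=40: acc |= 40<<7 -> acc=5172 shift=14
  byte[5]=0x24 cont=0 payload=0x24=36: acc |= 36<<14 -> acc=594996 shift=21 [end]
Varint 3: bytes[3:6] = B4 A8 24 -> value 594996 (3 byte(s))
  byte[6]=0xF6 cont=1 payload=0x76=118: acc |= 118<<0 -> acc=118 shift=7
  byte[7]=0x50 cont=0 payload=0x50=80: acc |= 80<<7 -> acc=10358 shift=14 [end]
Varint 4: bytes[6:8] = F6 50 -> value 10358 (2 byte(s))
  byte[8]=0x81 cont=1 payload=0x01=1: acc |= 1<<0 -> acc=1 shift=7
  byte[9]=0x4F cont=0 payload=0x4F=79: acc |= 79<<7 -> acc=10113 shift=14 [end]
Varint 5: bytes[8:10] = 81 4F -> value 10113 (2 byte(s))

Answer: 3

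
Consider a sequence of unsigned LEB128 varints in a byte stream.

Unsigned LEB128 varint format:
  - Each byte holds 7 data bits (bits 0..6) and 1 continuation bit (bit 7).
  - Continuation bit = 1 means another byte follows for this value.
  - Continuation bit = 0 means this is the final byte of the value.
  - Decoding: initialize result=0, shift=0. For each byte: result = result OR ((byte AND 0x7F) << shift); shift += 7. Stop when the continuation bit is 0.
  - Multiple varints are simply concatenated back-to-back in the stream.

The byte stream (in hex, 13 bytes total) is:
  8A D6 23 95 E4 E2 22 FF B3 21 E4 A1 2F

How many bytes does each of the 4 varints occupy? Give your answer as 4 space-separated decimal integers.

  byte[0]=0x8A cont=1 payload=0x0A=10: acc |= 10<<0 -> acc=10 shift=7
  byte[1]=0xD6 cont=1 payload=0x56=86: acc |= 86<<7 -> acc=11018 shift=14
  byte[2]=0x23 cont=0 payload=0x23=35: acc |= 35<<14 -> acc=584458 shift=21 [end]
Varint 1: bytes[0:3] = 8A D6 23 -> value 584458 (3 byte(s))
  byte[3]=0x95 cont=1 payload=0x15=21: acc |= 21<<0 -> acc=21 shift=7
  byte[4]=0xE4 cont=1 payload=0x64=100: acc |= 100<<7 -> acc=12821 shift=14
  byte[5]=0xE2 cont=1 payload=0x62=98: acc |= 98<<14 -> acc=1618453 shift=21
  byte[6]=0x22 cont=0 payload=0x22=34: acc |= 34<<21 -> acc=72921621 shift=28 [end]
Varint 2: bytes[3:7] = 95 E4 E2 22 -> value 72921621 (4 byte(s))
  byte[7]=0xFF cont=1 payload=0x7F=127: acc |= 127<<0 -> acc=127 shift=7
  byte[8]=0xB3 cont=1 payload=0x33=51: acc |= 51<<7 -> acc=6655 shift=14
  byte[9]=0x21 cont=0 payload=0x21=33: acc |= 33<<14 -> acc=547327 shift=21 [end]
Varint 3: bytes[7:10] = FF B3 21 -> value 547327 (3 byte(s))
  byte[10]=0xE4 cont=1 payload=0x64=100: acc |= 100<<0 -> acc=100 shift=7
  byte[11]=0xA1 cont=1 payload=0x21=33: acc |= 33<<7 -> acc=4324 shift=14
  byte[12]=0x2F cont=0 payload=0x2F=47: acc |= 47<<14 -> acc=774372 shift=21 [end]
Varint 4: bytes[10:13] = E4 A1 2F -> value 774372 (3 byte(s))

Answer: 3 4 3 3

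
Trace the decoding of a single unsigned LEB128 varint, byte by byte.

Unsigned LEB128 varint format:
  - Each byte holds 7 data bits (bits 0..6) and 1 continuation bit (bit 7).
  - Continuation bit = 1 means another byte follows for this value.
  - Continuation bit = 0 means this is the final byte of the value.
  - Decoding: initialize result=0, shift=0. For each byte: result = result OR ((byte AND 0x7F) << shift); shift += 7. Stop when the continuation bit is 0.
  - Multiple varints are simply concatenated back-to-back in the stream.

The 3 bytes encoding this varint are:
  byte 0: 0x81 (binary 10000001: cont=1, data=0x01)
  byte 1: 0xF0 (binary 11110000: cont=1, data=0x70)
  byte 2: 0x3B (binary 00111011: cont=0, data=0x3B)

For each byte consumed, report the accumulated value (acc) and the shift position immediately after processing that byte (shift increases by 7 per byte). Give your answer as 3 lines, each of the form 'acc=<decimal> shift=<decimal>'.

Answer: acc=1 shift=7
acc=14337 shift=14
acc=980993 shift=21

Derivation:
byte 0=0x81: payload=0x01=1, contrib = 1<<0 = 1; acc -> 1, shift -> 7
byte 1=0xF0: payload=0x70=112, contrib = 112<<7 = 14336; acc -> 14337, shift -> 14
byte 2=0x3B: payload=0x3B=59, contrib = 59<<14 = 966656; acc -> 980993, shift -> 21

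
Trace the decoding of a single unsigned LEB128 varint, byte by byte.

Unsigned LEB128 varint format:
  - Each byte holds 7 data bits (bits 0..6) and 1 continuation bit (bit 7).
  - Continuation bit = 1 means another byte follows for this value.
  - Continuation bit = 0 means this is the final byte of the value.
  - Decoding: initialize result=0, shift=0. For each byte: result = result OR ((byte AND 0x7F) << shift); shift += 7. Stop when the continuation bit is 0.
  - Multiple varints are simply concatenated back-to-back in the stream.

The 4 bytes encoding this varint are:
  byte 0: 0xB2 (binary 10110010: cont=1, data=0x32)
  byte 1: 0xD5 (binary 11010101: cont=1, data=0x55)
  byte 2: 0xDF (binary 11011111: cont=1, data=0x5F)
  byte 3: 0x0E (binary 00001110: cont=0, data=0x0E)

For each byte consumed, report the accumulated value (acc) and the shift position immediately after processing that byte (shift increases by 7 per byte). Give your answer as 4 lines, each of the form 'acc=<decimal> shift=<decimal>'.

Answer: acc=50 shift=7
acc=10930 shift=14
acc=1567410 shift=21
acc=30927538 shift=28

Derivation:
byte 0=0xB2: payload=0x32=50, contrib = 50<<0 = 50; acc -> 50, shift -> 7
byte 1=0xD5: payload=0x55=85, contrib = 85<<7 = 10880; acc -> 10930, shift -> 14
byte 2=0xDF: payload=0x5F=95, contrib = 95<<14 = 1556480; acc -> 1567410, shift -> 21
byte 3=0x0E: payload=0x0E=14, contrib = 14<<21 = 29360128; acc -> 30927538, shift -> 28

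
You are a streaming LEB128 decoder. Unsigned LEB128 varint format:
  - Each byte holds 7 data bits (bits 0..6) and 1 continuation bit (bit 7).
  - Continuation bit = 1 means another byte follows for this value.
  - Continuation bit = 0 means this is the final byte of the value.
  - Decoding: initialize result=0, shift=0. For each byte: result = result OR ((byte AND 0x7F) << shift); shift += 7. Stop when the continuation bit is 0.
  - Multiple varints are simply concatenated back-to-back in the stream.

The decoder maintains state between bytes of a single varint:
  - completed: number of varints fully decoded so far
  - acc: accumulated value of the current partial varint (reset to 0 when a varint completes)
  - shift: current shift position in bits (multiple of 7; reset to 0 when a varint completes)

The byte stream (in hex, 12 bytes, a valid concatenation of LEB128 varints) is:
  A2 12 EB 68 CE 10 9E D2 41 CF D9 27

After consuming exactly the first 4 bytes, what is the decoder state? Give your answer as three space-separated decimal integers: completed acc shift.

Answer: 2 0 0

Derivation:
byte[0]=0xA2 cont=1 payload=0x22: acc |= 34<<0 -> completed=0 acc=34 shift=7
byte[1]=0x12 cont=0 payload=0x12: varint #1 complete (value=2338); reset -> completed=1 acc=0 shift=0
byte[2]=0xEB cont=1 payload=0x6B: acc |= 107<<0 -> completed=1 acc=107 shift=7
byte[3]=0x68 cont=0 payload=0x68: varint #2 complete (value=13419); reset -> completed=2 acc=0 shift=0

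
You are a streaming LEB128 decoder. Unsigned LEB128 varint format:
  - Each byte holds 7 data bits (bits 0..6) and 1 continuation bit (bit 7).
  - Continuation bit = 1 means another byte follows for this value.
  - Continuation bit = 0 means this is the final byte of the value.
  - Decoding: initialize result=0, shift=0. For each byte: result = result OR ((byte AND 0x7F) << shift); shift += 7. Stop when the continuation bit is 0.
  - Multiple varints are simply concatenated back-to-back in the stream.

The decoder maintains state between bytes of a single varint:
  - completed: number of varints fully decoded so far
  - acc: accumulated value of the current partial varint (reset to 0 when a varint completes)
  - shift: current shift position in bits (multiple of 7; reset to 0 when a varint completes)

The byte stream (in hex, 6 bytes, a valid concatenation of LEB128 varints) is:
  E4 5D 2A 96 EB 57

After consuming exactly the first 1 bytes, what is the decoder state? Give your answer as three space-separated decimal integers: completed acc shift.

byte[0]=0xE4 cont=1 payload=0x64: acc |= 100<<0 -> completed=0 acc=100 shift=7

Answer: 0 100 7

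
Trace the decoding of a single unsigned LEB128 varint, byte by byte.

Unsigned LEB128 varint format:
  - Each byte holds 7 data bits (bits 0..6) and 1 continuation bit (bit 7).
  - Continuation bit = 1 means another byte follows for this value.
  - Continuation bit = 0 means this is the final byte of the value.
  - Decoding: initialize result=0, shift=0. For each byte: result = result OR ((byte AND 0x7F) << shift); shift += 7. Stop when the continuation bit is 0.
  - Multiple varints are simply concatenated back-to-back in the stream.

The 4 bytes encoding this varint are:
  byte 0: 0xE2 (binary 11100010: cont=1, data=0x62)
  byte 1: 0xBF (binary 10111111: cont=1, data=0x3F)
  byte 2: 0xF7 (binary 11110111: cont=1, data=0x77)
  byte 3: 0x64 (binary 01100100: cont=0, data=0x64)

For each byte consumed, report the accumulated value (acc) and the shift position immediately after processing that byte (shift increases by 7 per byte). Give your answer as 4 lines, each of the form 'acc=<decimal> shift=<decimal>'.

byte 0=0xE2: payload=0x62=98, contrib = 98<<0 = 98; acc -> 98, shift -> 7
byte 1=0xBF: payload=0x3F=63, contrib = 63<<7 = 8064; acc -> 8162, shift -> 14
byte 2=0xF7: payload=0x77=119, contrib = 119<<14 = 1949696; acc -> 1957858, shift -> 21
byte 3=0x64: payload=0x64=100, contrib = 100<<21 = 209715200; acc -> 211673058, shift -> 28

Answer: acc=98 shift=7
acc=8162 shift=14
acc=1957858 shift=21
acc=211673058 shift=28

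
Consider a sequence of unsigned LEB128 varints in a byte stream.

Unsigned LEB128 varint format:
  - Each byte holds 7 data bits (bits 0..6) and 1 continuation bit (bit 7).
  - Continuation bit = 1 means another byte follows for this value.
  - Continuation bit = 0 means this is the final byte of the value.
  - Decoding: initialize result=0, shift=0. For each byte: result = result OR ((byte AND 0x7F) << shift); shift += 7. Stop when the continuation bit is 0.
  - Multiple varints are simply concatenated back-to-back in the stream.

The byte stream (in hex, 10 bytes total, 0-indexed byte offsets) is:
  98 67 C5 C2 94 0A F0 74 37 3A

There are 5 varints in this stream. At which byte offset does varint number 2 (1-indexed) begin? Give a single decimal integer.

  byte[0]=0x98 cont=1 payload=0x18=24: acc |= 24<<0 -> acc=24 shift=7
  byte[1]=0x67 cont=0 payload=0x67=103: acc |= 103<<7 -> acc=13208 shift=14 [end]
Varint 1: bytes[0:2] = 98 67 -> value 13208 (2 byte(s))
  byte[2]=0xC5 cont=1 payload=0x45=69: acc |= 69<<0 -> acc=69 shift=7
  byte[3]=0xC2 cont=1 payload=0x42=66: acc |= 66<<7 -> acc=8517 shift=14
  byte[4]=0x94 cont=1 payload=0x14=20: acc |= 20<<14 -> acc=336197 shift=21
  byte[5]=0x0A cont=0 payload=0x0A=10: acc |= 10<<21 -> acc=21307717 shift=28 [end]
Varint 2: bytes[2:6] = C5 C2 94 0A -> value 21307717 (4 byte(s))
  byte[6]=0xF0 cont=1 payload=0x70=112: acc |= 112<<0 -> acc=112 shift=7
  byte[7]=0x74 cont=0 payload=0x74=116: acc |= 116<<7 -> acc=14960 shift=14 [end]
Varint 3: bytes[6:8] = F0 74 -> value 14960 (2 byte(s))
  byte[8]=0x37 cont=0 payload=0x37=55: acc |= 55<<0 -> acc=55 shift=7 [end]
Varint 4: bytes[8:9] = 37 -> value 55 (1 byte(s))
  byte[9]=0x3A cont=0 payload=0x3A=58: acc |= 58<<0 -> acc=58 shift=7 [end]
Varint 5: bytes[9:10] = 3A -> value 58 (1 byte(s))

Answer: 2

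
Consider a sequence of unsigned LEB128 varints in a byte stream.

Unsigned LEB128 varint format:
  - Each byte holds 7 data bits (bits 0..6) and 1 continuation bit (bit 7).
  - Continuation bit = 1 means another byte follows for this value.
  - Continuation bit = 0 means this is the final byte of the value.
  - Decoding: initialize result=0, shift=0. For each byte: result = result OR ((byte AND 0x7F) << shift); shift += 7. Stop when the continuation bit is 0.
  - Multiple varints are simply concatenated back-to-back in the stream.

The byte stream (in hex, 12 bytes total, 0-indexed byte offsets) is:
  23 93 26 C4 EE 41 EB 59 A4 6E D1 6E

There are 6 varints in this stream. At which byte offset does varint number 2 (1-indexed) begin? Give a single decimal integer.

  byte[0]=0x23 cont=0 payload=0x23=35: acc |= 35<<0 -> acc=35 shift=7 [end]
Varint 1: bytes[0:1] = 23 -> value 35 (1 byte(s))
  byte[1]=0x93 cont=1 payload=0x13=19: acc |= 19<<0 -> acc=19 shift=7
  byte[2]=0x26 cont=0 payload=0x26=38: acc |= 38<<7 -> acc=4883 shift=14 [end]
Varint 2: bytes[1:3] = 93 26 -> value 4883 (2 byte(s))
  byte[3]=0xC4 cont=1 payload=0x44=68: acc |= 68<<0 -> acc=68 shift=7
  byte[4]=0xEE cont=1 payload=0x6E=110: acc |= 110<<7 -> acc=14148 shift=14
  byte[5]=0x41 cont=0 payload=0x41=65: acc |= 65<<14 -> acc=1079108 shift=21 [end]
Varint 3: bytes[3:6] = C4 EE 41 -> value 1079108 (3 byte(s))
  byte[6]=0xEB cont=1 payload=0x6B=107: acc |= 107<<0 -> acc=107 shift=7
  byte[7]=0x59 cont=0 payload=0x59=89: acc |= 89<<7 -> acc=11499 shift=14 [end]
Varint 4: bytes[6:8] = EB 59 -> value 11499 (2 byte(s))
  byte[8]=0xA4 cont=1 payload=0x24=36: acc |= 36<<0 -> acc=36 shift=7
  byte[9]=0x6E cont=0 payload=0x6E=110: acc |= 110<<7 -> acc=14116 shift=14 [end]
Varint 5: bytes[8:10] = A4 6E -> value 14116 (2 byte(s))
  byte[10]=0xD1 cont=1 payload=0x51=81: acc |= 81<<0 -> acc=81 shift=7
  byte[11]=0x6E cont=0 payload=0x6E=110: acc |= 110<<7 -> acc=14161 shift=14 [end]
Varint 6: bytes[10:12] = D1 6E -> value 14161 (2 byte(s))

Answer: 1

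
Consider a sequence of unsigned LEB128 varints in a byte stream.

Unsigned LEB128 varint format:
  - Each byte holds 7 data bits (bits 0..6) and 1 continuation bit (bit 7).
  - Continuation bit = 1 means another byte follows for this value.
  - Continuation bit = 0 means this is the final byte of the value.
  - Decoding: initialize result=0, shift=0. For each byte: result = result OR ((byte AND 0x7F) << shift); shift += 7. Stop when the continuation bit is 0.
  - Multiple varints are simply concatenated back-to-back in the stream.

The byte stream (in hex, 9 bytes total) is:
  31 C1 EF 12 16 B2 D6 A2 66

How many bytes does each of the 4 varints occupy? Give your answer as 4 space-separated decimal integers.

  byte[0]=0x31 cont=0 payload=0x31=49: acc |= 49<<0 -> acc=49 shift=7 [end]
Varint 1: bytes[0:1] = 31 -> value 49 (1 byte(s))
  byte[1]=0xC1 cont=1 payload=0x41=65: acc |= 65<<0 -> acc=65 shift=7
  byte[2]=0xEF cont=1 payload=0x6F=111: acc |= 111<<7 -> acc=14273 shift=14
  byte[3]=0x12 cont=0 payload=0x12=18: acc |= 18<<14 -> acc=309185 shift=21 [end]
Varint 2: bytes[1:4] = C1 EF 12 -> value 309185 (3 byte(s))
  byte[4]=0x16 cont=0 payload=0x16=22: acc |= 22<<0 -> acc=22 shift=7 [end]
Varint 3: bytes[4:5] = 16 -> value 22 (1 byte(s))
  byte[5]=0xB2 cont=1 payload=0x32=50: acc |= 50<<0 -> acc=50 shift=7
  byte[6]=0xD6 cont=1 payload=0x56=86: acc |= 86<<7 -> acc=11058 shift=14
  byte[7]=0xA2 cont=1 payload=0x22=34: acc |= 34<<14 -> acc=568114 shift=21
  byte[8]=0x66 cont=0 payload=0x66=102: acc |= 102<<21 -> acc=214477618 shift=28 [end]
Varint 4: bytes[5:9] = B2 D6 A2 66 -> value 214477618 (4 byte(s))

Answer: 1 3 1 4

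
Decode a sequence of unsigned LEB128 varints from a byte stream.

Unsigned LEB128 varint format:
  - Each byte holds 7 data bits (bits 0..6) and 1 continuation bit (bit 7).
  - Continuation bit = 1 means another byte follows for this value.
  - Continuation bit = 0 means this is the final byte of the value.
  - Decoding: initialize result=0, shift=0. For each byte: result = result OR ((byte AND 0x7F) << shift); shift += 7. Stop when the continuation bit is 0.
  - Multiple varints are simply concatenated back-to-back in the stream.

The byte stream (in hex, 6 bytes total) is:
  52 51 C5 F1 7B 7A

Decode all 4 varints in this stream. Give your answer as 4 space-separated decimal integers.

Answer: 82 81 2029765 122

Derivation:
  byte[0]=0x52 cont=0 payload=0x52=82: acc |= 82<<0 -> acc=82 shift=7 [end]
Varint 1: bytes[0:1] = 52 -> value 82 (1 byte(s))
  byte[1]=0x51 cont=0 payload=0x51=81: acc |= 81<<0 -> acc=81 shift=7 [end]
Varint 2: bytes[1:2] = 51 -> value 81 (1 byte(s))
  byte[2]=0xC5 cont=1 payload=0x45=69: acc |= 69<<0 -> acc=69 shift=7
  byte[3]=0xF1 cont=1 payload=0x71=113: acc |= 113<<7 -> acc=14533 shift=14
  byte[4]=0x7B cont=0 payload=0x7B=123: acc |= 123<<14 -> acc=2029765 shift=21 [end]
Varint 3: bytes[2:5] = C5 F1 7B -> value 2029765 (3 byte(s))
  byte[5]=0x7A cont=0 payload=0x7A=122: acc |= 122<<0 -> acc=122 shift=7 [end]
Varint 4: bytes[5:6] = 7A -> value 122 (1 byte(s))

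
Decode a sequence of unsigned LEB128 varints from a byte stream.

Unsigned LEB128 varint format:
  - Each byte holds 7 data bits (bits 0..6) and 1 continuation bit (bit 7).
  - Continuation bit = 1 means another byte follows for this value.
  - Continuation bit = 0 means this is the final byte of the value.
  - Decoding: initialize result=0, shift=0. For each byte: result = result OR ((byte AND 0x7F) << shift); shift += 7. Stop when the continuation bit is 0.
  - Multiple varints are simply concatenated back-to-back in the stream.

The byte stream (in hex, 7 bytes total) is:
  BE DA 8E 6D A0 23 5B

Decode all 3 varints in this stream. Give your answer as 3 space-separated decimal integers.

  byte[0]=0xBE cont=1 payload=0x3E=62: acc |= 62<<0 -> acc=62 shift=7
  byte[1]=0xDA cont=1 payload=0x5A=90: acc |= 90<<7 -> acc=11582 shift=14
  byte[2]=0x8E cont=1 payload=0x0E=14: acc |= 14<<14 -> acc=240958 shift=21
  byte[3]=0x6D cont=0 payload=0x6D=109: acc |= 109<<21 -> acc=228830526 shift=28 [end]
Varint 1: bytes[0:4] = BE DA 8E 6D -> value 228830526 (4 byte(s))
  byte[4]=0xA0 cont=1 payload=0x20=32: acc |= 32<<0 -> acc=32 shift=7
  byte[5]=0x23 cont=0 payload=0x23=35: acc |= 35<<7 -> acc=4512 shift=14 [end]
Varint 2: bytes[4:6] = A0 23 -> value 4512 (2 byte(s))
  byte[6]=0x5B cont=0 payload=0x5B=91: acc |= 91<<0 -> acc=91 shift=7 [end]
Varint 3: bytes[6:7] = 5B -> value 91 (1 byte(s))

Answer: 228830526 4512 91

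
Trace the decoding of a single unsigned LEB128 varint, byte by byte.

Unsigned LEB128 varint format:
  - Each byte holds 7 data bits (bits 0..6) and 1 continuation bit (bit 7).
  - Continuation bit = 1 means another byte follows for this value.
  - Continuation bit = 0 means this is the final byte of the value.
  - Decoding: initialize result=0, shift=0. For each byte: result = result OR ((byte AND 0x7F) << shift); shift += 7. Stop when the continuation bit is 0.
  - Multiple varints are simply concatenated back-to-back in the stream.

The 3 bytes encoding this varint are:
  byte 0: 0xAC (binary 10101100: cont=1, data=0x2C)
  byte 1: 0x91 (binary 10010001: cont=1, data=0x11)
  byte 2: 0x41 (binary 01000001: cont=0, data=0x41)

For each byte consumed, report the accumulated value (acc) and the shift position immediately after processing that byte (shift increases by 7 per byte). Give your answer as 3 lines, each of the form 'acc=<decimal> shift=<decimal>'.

Answer: acc=44 shift=7
acc=2220 shift=14
acc=1067180 shift=21

Derivation:
byte 0=0xAC: payload=0x2C=44, contrib = 44<<0 = 44; acc -> 44, shift -> 7
byte 1=0x91: payload=0x11=17, contrib = 17<<7 = 2176; acc -> 2220, shift -> 14
byte 2=0x41: payload=0x41=65, contrib = 65<<14 = 1064960; acc -> 1067180, shift -> 21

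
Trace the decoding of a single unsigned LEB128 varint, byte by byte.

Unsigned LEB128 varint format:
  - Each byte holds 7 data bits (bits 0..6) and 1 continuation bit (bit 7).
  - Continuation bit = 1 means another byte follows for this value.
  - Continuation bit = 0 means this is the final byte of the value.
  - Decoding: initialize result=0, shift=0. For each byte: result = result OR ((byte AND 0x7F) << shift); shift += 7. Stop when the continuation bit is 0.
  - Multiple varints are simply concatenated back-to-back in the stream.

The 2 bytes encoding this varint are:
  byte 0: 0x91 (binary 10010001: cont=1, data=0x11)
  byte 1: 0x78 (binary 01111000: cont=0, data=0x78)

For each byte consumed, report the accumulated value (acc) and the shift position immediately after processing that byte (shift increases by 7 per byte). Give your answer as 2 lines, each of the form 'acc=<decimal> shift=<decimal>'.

Answer: acc=17 shift=7
acc=15377 shift=14

Derivation:
byte 0=0x91: payload=0x11=17, contrib = 17<<0 = 17; acc -> 17, shift -> 7
byte 1=0x78: payload=0x78=120, contrib = 120<<7 = 15360; acc -> 15377, shift -> 14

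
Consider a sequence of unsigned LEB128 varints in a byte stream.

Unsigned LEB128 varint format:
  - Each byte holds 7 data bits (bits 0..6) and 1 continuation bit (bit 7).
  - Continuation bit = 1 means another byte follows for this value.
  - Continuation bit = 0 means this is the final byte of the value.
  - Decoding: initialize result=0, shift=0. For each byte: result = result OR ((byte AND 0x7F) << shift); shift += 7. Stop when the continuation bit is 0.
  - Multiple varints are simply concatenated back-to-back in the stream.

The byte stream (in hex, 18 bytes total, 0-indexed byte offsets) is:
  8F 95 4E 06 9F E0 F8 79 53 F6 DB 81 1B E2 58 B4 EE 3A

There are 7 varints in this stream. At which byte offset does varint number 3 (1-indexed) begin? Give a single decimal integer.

Answer: 4

Derivation:
  byte[0]=0x8F cont=1 payload=0x0F=15: acc |= 15<<0 -> acc=15 shift=7
  byte[1]=0x95 cont=1 payload=0x15=21: acc |= 21<<7 -> acc=2703 shift=14
  byte[2]=0x4E cont=0 payload=0x4E=78: acc |= 78<<14 -> acc=1280655 shift=21 [end]
Varint 1: bytes[0:3] = 8F 95 4E -> value 1280655 (3 byte(s))
  byte[3]=0x06 cont=0 payload=0x06=6: acc |= 6<<0 -> acc=6 shift=7 [end]
Varint 2: bytes[3:4] = 06 -> value 6 (1 byte(s))
  byte[4]=0x9F cont=1 payload=0x1F=31: acc |= 31<<0 -> acc=31 shift=7
  byte[5]=0xE0 cont=1 payload=0x60=96: acc |= 96<<7 -> acc=12319 shift=14
  byte[6]=0xF8 cont=1 payload=0x78=120: acc |= 120<<14 -> acc=1978399 shift=21
  byte[7]=0x79 cont=0 payload=0x79=121: acc |= 121<<21 -> acc=255733791 shift=28 [end]
Varint 3: bytes[4:8] = 9F E0 F8 79 -> value 255733791 (4 byte(s))
  byte[8]=0x53 cont=0 payload=0x53=83: acc |= 83<<0 -> acc=83 shift=7 [end]
Varint 4: bytes[8:9] = 53 -> value 83 (1 byte(s))
  byte[9]=0xF6 cont=1 payload=0x76=118: acc |= 118<<0 -> acc=118 shift=7
  byte[10]=0xDB cont=1 payload=0x5B=91: acc |= 91<<7 -> acc=11766 shift=14
  byte[11]=0x81 cont=1 payload=0x01=1: acc |= 1<<14 -> acc=28150 shift=21
  byte[12]=0x1B cont=0 payload=0x1B=27: acc |= 27<<21 -> acc=56651254 shift=28 [end]
Varint 5: bytes[9:13] = F6 DB 81 1B -> value 56651254 (4 byte(s))
  byte[13]=0xE2 cont=1 payload=0x62=98: acc |= 98<<0 -> acc=98 shift=7
  byte[14]=0x58 cont=0 payload=0x58=88: acc |= 88<<7 -> acc=11362 shift=14 [end]
Varint 6: bytes[13:15] = E2 58 -> value 11362 (2 byte(s))
  byte[15]=0xB4 cont=1 payload=0x34=52: acc |= 52<<0 -> acc=52 shift=7
  byte[16]=0xEE cont=1 payload=0x6E=110: acc |= 110<<7 -> acc=14132 shift=14
  byte[17]=0x3A cont=0 payload=0x3A=58: acc |= 58<<14 -> acc=964404 shift=21 [end]
Varint 7: bytes[15:18] = B4 EE 3A -> value 964404 (3 byte(s))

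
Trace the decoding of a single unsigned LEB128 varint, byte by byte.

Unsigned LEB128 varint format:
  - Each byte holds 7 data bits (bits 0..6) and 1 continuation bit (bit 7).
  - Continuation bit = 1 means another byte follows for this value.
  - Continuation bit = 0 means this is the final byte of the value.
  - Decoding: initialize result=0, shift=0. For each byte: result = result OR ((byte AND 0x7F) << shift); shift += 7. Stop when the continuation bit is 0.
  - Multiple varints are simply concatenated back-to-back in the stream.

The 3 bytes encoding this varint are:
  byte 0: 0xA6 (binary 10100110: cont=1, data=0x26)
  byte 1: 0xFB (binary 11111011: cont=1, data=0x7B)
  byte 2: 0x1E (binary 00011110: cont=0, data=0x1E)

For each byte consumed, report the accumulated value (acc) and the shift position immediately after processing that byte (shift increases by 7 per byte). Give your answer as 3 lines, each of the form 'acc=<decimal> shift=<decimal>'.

byte 0=0xA6: payload=0x26=38, contrib = 38<<0 = 38; acc -> 38, shift -> 7
byte 1=0xFB: payload=0x7B=123, contrib = 123<<7 = 15744; acc -> 15782, shift -> 14
byte 2=0x1E: payload=0x1E=30, contrib = 30<<14 = 491520; acc -> 507302, shift -> 21

Answer: acc=38 shift=7
acc=15782 shift=14
acc=507302 shift=21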